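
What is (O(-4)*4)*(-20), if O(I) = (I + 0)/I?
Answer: -80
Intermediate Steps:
O(I) = 1 (O(I) = I/I = 1)
(O(-4)*4)*(-20) = (1*4)*(-20) = 4*(-20) = -80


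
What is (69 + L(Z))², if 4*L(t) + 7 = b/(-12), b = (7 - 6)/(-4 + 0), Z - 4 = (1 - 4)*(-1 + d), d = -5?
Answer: 166745569/36864 ≈ 4523.3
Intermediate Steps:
Z = 22 (Z = 4 + (1 - 4)*(-1 - 5) = 4 - 3*(-6) = 4 + 18 = 22)
b = -¼ (b = 1/(-4) = 1*(-¼) = -¼ ≈ -0.25000)
L(t) = -335/192 (L(t) = -7/4 + (-¼/(-12))/4 = -7/4 + (-¼*(-1/12))/4 = -7/4 + (¼)*(1/48) = -7/4 + 1/192 = -335/192)
(69 + L(Z))² = (69 - 335/192)² = (12913/192)² = 166745569/36864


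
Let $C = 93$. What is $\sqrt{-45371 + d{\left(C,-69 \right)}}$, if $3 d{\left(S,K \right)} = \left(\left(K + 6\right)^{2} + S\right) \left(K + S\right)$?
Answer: $5 i \sqrt{515} \approx 113.47 i$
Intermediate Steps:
$d{\left(S,K \right)} = \frac{\left(K + S\right) \left(S + \left(6 + K\right)^{2}\right)}{3}$ ($d{\left(S,K \right)} = \frac{\left(\left(K + 6\right)^{2} + S\right) \left(K + S\right)}{3} = \frac{\left(\left(6 + K\right)^{2} + S\right) \left(K + S\right)}{3} = \frac{\left(S + \left(6 + K\right)^{2}\right) \left(K + S\right)}{3} = \frac{\left(K + S\right) \left(S + \left(6 + K\right)^{2}\right)}{3}$)
$\sqrt{-45371 + d{\left(C,-69 \right)}} = \sqrt{-45371 + \left(\frac{93^{2}}{3} + \frac{1}{3} \left(-69\right) 93 + \frac{1}{3} \left(-69\right) \left(6 - 69\right)^{2} + \frac{1}{3} \cdot 93 \left(6 - 69\right)^{2}\right)} = \sqrt{-45371 + \left(\frac{1}{3} \cdot 8649 - 2139 + \frac{1}{3} \left(-69\right) \left(-63\right)^{2} + \frac{1}{3} \cdot 93 \left(-63\right)^{2}\right)} = \sqrt{-45371 + \left(2883 - 2139 + \frac{1}{3} \left(-69\right) 3969 + \frac{1}{3} \cdot 93 \cdot 3969\right)} = \sqrt{-45371 + \left(2883 - 2139 - 91287 + 123039\right)} = \sqrt{-45371 + 32496} = \sqrt{-12875} = 5 i \sqrt{515}$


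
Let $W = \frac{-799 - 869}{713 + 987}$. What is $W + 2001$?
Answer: $\frac{850008}{425} \approx 2000.0$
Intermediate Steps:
$W = - \frac{417}{425}$ ($W = - \frac{1668}{1700} = \left(-1668\right) \frac{1}{1700} = - \frac{417}{425} \approx -0.98118$)
$W + 2001 = - \frac{417}{425} + 2001 = \frac{850008}{425}$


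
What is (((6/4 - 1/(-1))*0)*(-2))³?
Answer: 0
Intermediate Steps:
(((6/4 - 1/(-1))*0)*(-2))³ = (((6*(¼) - 1*(-1))*0)*(-2))³ = (((3/2 + 1)*0)*(-2))³ = (((5/2)*0)*(-2))³ = (0*(-2))³ = 0³ = 0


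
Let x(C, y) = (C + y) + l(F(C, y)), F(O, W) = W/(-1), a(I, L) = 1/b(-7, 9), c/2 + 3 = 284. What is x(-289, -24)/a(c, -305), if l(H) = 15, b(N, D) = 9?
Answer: -2682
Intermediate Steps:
c = 562 (c = -6 + 2*284 = -6 + 568 = 562)
a(I, L) = 1/9
F(O, W) = -W (F(O, W) = W*(-1) = -W)
x(C, y) = 15 + C + y (x(C, y) = (C + y) + 15 = 15 + C + y)
x(-289, -24)/a(c, -305) = (15 - 289 - 24)/(1/9) = -298*9 = -2682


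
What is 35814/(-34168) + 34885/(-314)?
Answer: -300799069/2682188 ≈ -112.15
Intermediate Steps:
35814/(-34168) + 34885/(-314) = 35814*(-1/34168) + 34885*(-1/314) = -17907/17084 - 34885/314 = -300799069/2682188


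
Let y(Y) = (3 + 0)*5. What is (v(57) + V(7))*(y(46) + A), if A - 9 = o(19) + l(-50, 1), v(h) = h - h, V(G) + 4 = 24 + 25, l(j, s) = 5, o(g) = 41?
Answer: 3150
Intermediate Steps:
y(Y) = 15 (y(Y) = 3*5 = 15)
V(G) = 45 (V(G) = -4 + (24 + 25) = -4 + 49 = 45)
v(h) = 0
A = 55 (A = 9 + (41 + 5) = 9 + 46 = 55)
(v(57) + V(7))*(y(46) + A) = (0 + 45)*(15 + 55) = 45*70 = 3150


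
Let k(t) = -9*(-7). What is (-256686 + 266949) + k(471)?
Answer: 10326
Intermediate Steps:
k(t) = 63
(-256686 + 266949) + k(471) = (-256686 + 266949) + 63 = 10263 + 63 = 10326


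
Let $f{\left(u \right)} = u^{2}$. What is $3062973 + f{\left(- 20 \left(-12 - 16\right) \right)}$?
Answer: $3376573$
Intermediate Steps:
$3062973 + f{\left(- 20 \left(-12 - 16\right) \right)} = 3062973 + \left(- 20 \left(-12 - 16\right)\right)^{2} = 3062973 + \left(\left(-20\right) \left(-28\right)\right)^{2} = 3062973 + 560^{2} = 3062973 + 313600 = 3376573$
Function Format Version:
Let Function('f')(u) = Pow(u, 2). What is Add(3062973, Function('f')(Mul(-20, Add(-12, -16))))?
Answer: 3376573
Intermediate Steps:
Add(3062973, Function('f')(Mul(-20, Add(-12, -16)))) = Add(3062973, Pow(Mul(-20, Add(-12, -16)), 2)) = Add(3062973, Pow(Mul(-20, -28), 2)) = Add(3062973, Pow(560, 2)) = Add(3062973, 313600) = 3376573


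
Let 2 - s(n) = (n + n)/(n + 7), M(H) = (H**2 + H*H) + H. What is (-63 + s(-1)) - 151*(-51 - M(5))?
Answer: 47836/3 ≈ 15945.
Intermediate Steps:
M(H) = H + 2*H**2 (M(H) = (H**2 + H**2) + H = 2*H**2 + H = H + 2*H**2)
s(n) = 2 - 2*n/(7 + n) (s(n) = 2 - (n + n)/(n + 7) = 2 - 2*n/(7 + n))
(-63 + s(-1)) - 151*(-51 - M(5)) = (-63 + 14/(7 - 1)) - 151*(-51 - 5*(1 + 2*5)) = (-63 + 14/6) - 151*(-51 - 5*(1 + 10)) = (-63 + 14*(1/6)) - 151*(-51 - 5*11) = (-63 + 7/3) - 151*(-51 - 1*55) = -182/3 - 151*(-51 - 55) = -182/3 - 151*(-106) = -182/3 + 16006 = 47836/3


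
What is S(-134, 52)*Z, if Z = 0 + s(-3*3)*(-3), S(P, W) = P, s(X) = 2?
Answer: 804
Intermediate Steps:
Z = -6 (Z = 0 + 2*(-3) = 0 - 6 = -6)
S(-134, 52)*Z = -134*(-6) = 804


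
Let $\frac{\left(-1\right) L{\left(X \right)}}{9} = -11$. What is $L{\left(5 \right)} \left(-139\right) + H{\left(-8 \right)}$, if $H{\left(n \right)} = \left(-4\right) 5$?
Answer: $-13781$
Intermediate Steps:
$L{\left(X \right)} = 99$ ($L{\left(X \right)} = \left(-9\right) \left(-11\right) = 99$)
$H{\left(n \right)} = -20$
$L{\left(5 \right)} \left(-139\right) + H{\left(-8 \right)} = 99 \left(-139\right) - 20 = -13761 - 20 = -13781$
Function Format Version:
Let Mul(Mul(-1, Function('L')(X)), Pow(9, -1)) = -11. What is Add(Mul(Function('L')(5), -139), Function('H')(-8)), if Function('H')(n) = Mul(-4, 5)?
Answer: -13781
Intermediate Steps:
Function('L')(X) = 99 (Function('L')(X) = Mul(-9, -11) = 99)
Function('H')(n) = -20
Add(Mul(Function('L')(5), -139), Function('H')(-8)) = Add(Mul(99, -139), -20) = Add(-13761, -20) = -13781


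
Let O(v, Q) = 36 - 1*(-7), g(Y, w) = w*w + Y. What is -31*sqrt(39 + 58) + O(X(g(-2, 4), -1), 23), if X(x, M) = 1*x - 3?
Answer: 43 - 31*sqrt(97) ≈ -262.31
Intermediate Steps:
g(Y, w) = Y + w**2 (g(Y, w) = w**2 + Y = Y + w**2)
X(x, M) = -3 + x (X(x, M) = x - 3 = -3 + x)
O(v, Q) = 43 (O(v, Q) = 36 + 7 = 43)
-31*sqrt(39 + 58) + O(X(g(-2, 4), -1), 23) = -31*sqrt(39 + 58) + 43 = -31*sqrt(97) + 43 = 43 - 31*sqrt(97)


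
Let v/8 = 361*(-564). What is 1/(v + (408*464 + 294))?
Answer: -1/1439226 ≈ -6.9482e-7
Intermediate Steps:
v = -1628832 (v = 8*(361*(-564)) = 8*(-203604) = -1628832)
1/(v + (408*464 + 294)) = 1/(-1628832 + (408*464 + 294)) = 1/(-1628832 + (189312 + 294)) = 1/(-1628832 + 189606) = 1/(-1439226) = -1/1439226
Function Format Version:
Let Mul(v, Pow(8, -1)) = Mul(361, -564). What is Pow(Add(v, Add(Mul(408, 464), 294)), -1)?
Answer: Rational(-1, 1439226) ≈ -6.9482e-7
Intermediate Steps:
v = -1628832 (v = Mul(8, Mul(361, -564)) = Mul(8, -203604) = -1628832)
Pow(Add(v, Add(Mul(408, 464), 294)), -1) = Pow(Add(-1628832, Add(Mul(408, 464), 294)), -1) = Pow(Add(-1628832, Add(189312, 294)), -1) = Pow(Add(-1628832, 189606), -1) = Pow(-1439226, -1) = Rational(-1, 1439226)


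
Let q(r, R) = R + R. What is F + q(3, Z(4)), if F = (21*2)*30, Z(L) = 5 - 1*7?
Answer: 1256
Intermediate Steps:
Z(L) = -2 (Z(L) = 5 - 7 = -2)
q(r, R) = 2*R
F = 1260 (F = 42*30 = 1260)
F + q(3, Z(4)) = 1260 + 2*(-2) = 1260 - 4 = 1256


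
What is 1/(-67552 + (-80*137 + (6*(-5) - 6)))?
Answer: -1/78548 ≈ -1.2731e-5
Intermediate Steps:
1/(-67552 + (-80*137 + (6*(-5) - 6))) = 1/(-67552 + (-10960 + (-30 - 6))) = 1/(-67552 + (-10960 - 36)) = 1/(-67552 - 10996) = 1/(-78548) = -1/78548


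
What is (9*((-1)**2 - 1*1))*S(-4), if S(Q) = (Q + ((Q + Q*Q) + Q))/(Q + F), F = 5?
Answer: 0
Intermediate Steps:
S(Q) = (Q**2 + 3*Q)/(5 + Q) (S(Q) = (Q + ((Q + Q*Q) + Q))/(Q + 5) = (Q + ((Q + Q**2) + Q))/(5 + Q) = (Q + (Q**2 + 2*Q))/(5 + Q) = (Q**2 + 3*Q)/(5 + Q))
(9*((-1)**2 - 1*1))*S(-4) = (9*((-1)**2 - 1*1))*(-4*(3 - 4)/(5 - 4)) = (9*(1 - 1))*(-4*(-1)/1) = (9*0)*(-4*1*(-1)) = 0*4 = 0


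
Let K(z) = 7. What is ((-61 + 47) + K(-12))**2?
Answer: 49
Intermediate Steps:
((-61 + 47) + K(-12))**2 = ((-61 + 47) + 7)**2 = (-14 + 7)**2 = (-7)**2 = 49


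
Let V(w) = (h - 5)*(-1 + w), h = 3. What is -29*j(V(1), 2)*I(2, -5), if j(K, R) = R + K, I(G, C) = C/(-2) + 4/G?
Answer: -261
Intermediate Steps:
I(G, C) = 4/G - C/2 (I(G, C) = C*(-1/2) + 4/G = -C/2 + 4/G = 4/G - C/2)
V(w) = 2 - 2*w (V(w) = (3 - 5)*(-1 + w) = -2*(-1 + w) = 2 - 2*w)
j(K, R) = K + R
-29*j(V(1), 2)*I(2, -5) = -29*((2 - 2*1) + 2)*(4/2 - 1/2*(-5)) = -29*((2 - 2) + 2)*(4*(1/2) + 5/2) = -29*(0 + 2)*(2 + 5/2) = -58*9/2 = -29*9 = -261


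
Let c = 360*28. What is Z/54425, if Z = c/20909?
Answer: 288/32513495 ≈ 8.8579e-6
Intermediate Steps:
c = 10080
Z = 1440/2987 (Z = 10080/20909 = 10080*(1/20909) = 1440/2987 ≈ 0.48209)
Z/54425 = (1440/2987)/54425 = (1440/2987)*(1/54425) = 288/32513495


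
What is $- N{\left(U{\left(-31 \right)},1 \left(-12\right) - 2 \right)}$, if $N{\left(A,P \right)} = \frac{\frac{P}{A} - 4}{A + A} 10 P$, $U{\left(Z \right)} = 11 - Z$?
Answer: $- \frac{65}{9} \approx -7.2222$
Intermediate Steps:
$N{\left(A,P \right)} = \frac{5 P \left(-4 + \frac{P}{A}\right)}{A}$ ($N{\left(A,P \right)} = \frac{-4 + \frac{P}{A}}{2 A} 10 P = \frac{5 \left(-4 + \frac{P}{A}\right)}{A} P = \frac{5 P \left(-4 + \frac{P}{A}\right)}{A}$)
$- N{\left(U{\left(-31 \right)},1 \left(-12\right) - 2 \right)} = - \frac{5 \left(1 \left(-12\right) - 2\right) \left(\left(1 \left(-12\right) - 2\right) - 4 \left(11 - -31\right)\right)}{\left(11 - -31\right)^{2}} = - \frac{5 \left(-12 - 2\right) \left(\left(-12 - 2\right) - 4 \left(11 + 31\right)\right)}{\left(11 + 31\right)^{2}} = - \frac{5 \left(-14\right) \left(-14 - 168\right)}{1764} = - \frac{5 \left(-14\right) \left(-182\right)}{1764} = \left(-1\right) \frac{65}{9} = - \frac{65}{9}$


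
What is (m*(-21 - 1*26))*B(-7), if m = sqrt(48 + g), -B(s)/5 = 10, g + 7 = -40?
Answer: 2350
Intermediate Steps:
g = -47 (g = -7 - 40 = -47)
B(s) = -50 (B(s) = -5*10 = -50)
m = 1 (m = sqrt(48 - 47) = sqrt(1) = 1)
(m*(-21 - 1*26))*B(-7) = (1*(-21 - 1*26))*(-50) = (1*(-21 - 26))*(-50) = (1*(-47))*(-50) = -47*(-50) = 2350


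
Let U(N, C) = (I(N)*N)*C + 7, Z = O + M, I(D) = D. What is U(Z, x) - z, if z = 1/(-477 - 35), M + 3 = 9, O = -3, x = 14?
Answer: 68097/512 ≈ 133.00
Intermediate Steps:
M = 6 (M = -3 + 9 = 6)
Z = 3 (Z = -3 + 6 = 3)
U(N, C) = 7 + C*N**2 (U(N, C) = (N*N)*C + 7 = N**2*C + 7 = C*N**2 + 7 = 7 + C*N**2)
z = -1/512 (z = 1/(-512) = -1/512 ≈ -0.0019531)
U(Z, x) - z = (7 + 14*3**2) - 1*(-1/512) = (7 + 14*9) + 1/512 = (7 + 126) + 1/512 = 133 + 1/512 = 68097/512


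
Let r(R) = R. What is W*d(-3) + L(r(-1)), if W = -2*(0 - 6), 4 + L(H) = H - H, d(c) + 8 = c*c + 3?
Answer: 44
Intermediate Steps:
d(c) = -5 + c² (d(c) = -8 + (c*c + 3) = -8 + (c² + 3) = -8 + (3 + c²) = -5 + c²)
L(H) = -4 (L(H) = -4 + (H - H) = -4 + 0 = -4)
W = 12 (W = -2*(-6) = 12)
W*d(-3) + L(r(-1)) = 12*(-5 + (-3)²) - 4 = 12*(-5 + 9) - 4 = 12*4 - 4 = 48 - 4 = 44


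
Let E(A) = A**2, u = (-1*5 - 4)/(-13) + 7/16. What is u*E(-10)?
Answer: 5875/52 ≈ 112.98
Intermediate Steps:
u = 235/208 (u = (-5 - 4)*(-1/13) + 7*(1/16) = -9*(-1/13) + 7/16 = 9/13 + 7/16 = 235/208 ≈ 1.1298)
u*E(-10) = (235/208)*(-10)**2 = (235/208)*100 = 5875/52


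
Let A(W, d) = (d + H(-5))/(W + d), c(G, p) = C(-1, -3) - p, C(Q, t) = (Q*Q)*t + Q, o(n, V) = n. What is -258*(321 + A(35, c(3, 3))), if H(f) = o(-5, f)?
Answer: -578952/7 ≈ -82707.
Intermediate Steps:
H(f) = -5
C(Q, t) = Q + t*Q**2 (C(Q, t) = Q**2*t + Q = t*Q**2 + Q = Q + t*Q**2)
c(G, p) = -4 - p (c(G, p) = -(1 - 1*(-3)) - p = -(1 + 3) - p = -1*4 - p = -4 - p)
A(W, d) = (-5 + d)/(W + d) (A(W, d) = (d - 5)/(W + d) = (-5 + d)/(W + d))
-258*(321 + A(35, c(3, 3))) = -258*(321 + (-5 + (-4 - 1*3))/(35 + (-4 - 1*3))) = -258*(321 + (-5 + (-4 - 3))/(35 + (-4 - 3))) = -258*(321 + (-5 - 7)/(35 - 7)) = -258*(321 - 12/28) = -258*(321 + (1/28)*(-12)) = -258*(321 - 3/7) = -258*2244/7 = -578952/7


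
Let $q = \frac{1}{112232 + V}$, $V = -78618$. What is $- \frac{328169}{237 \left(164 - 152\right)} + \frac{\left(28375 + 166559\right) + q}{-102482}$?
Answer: $- \frac{143640217730725}{1224637046514} \approx -117.29$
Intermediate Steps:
$q = \frac{1}{33614}$ ($q = \frac{1}{112232 - 78618} = \frac{1}{33614} \approx 2.9749 \cdot 10^{-5}$)
$- \frac{328169}{237 \left(164 - 152\right)} + \frac{\left(28375 + 166559\right) + q}{-102482} = - \frac{328169}{237 \left(164 - 152\right)} + \frac{\left(28375 + 166559\right) + \frac{1}{33614}}{-102482} = - \frac{328169}{237 \cdot 12} + \left(194934 + \frac{1}{33614}\right) \left(- \frac{1}{102482}\right) = - \frac{328169}{2844} + \frac{6552511477}{33614} \left(- \frac{1}{102482}\right) = \left(-328169\right) \frac{1}{2844} - \frac{6552511477}{3444829948} = - \frac{328169}{2844} - \frac{6552511477}{3444829948} = - \frac{143640217730725}{1224637046514}$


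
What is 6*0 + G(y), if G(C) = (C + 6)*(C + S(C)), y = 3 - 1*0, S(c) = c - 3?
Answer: 27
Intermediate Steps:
S(c) = -3 + c
y = 3 (y = 3 + 0 = 3)
G(C) = (-3 + 2*C)*(6 + C) (G(C) = (C + 6)*(C + (-3 + C)) = (6 + C)*(-3 + 2*C) = (-3 + 2*C)*(6 + C))
6*0 + G(y) = 6*0 + (-18 + 2*3**2 + 9*3) = 0 + (-18 + 2*9 + 27) = 0 + (-18 + 18 + 27) = 0 + 27 = 27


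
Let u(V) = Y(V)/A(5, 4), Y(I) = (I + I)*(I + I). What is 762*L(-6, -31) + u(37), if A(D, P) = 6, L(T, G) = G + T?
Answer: -81844/3 ≈ -27281.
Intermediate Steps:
Y(I) = 4*I**2 (Y(I) = (2*I)*(2*I) = 4*I**2)
u(V) = 2*V**2/3 (u(V) = (4*V**2)/6 = (4*V**2)*(1/6) = 2*V**2/3)
762*L(-6, -31) + u(37) = 762*(-31 - 6) + (2/3)*37**2 = 762*(-37) + (2/3)*1369 = -28194 + 2738/3 = -81844/3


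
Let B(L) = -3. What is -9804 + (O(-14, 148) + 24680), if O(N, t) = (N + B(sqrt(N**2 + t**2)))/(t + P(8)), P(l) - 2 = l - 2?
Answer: 2320639/156 ≈ 14876.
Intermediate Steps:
P(l) = l (P(l) = 2 + (l - 2) = 2 + (-2 + l) = l)
O(N, t) = (-3 + N)/(8 + t) (O(N, t) = (N - 3)/(t + 8) = (-3 + N)/(8 + t))
-9804 + (O(-14, 148) + 24680) = -9804 + ((-3 - 14)/(8 + 148) + 24680) = -9804 + (-17/156 + 24680) = -9804 + 3850063/156 = 2320639/156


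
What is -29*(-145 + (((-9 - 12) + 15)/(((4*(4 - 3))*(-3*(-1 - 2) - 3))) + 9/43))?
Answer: 723463/172 ≈ 4206.2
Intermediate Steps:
-29*(-145 + (((-9 - 12) + 15)/(((4*(4 - 3))*(-3*(-1 - 2) - 3))) + 9/43)) = -29*(-145 + ((-21 + 15)/(((4*1)*(-3*(-3) - 3))) + 9*(1/43))) = -29*(-145 + (-6*1/(4*(9 - 3)) + 9/43)) = -29*(-145 + (-6/(4*6) + 9/43)) = -29*(-145 + (-6/24 + 9/43)) = -29*(-145 + (-6*1/24 + 9/43)) = -29*(-145 + (-1/4 + 9/43)) = -29*(-145 - 7/172) = -29*(-24947/172) = 723463/172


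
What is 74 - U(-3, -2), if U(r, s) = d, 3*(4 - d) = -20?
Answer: 190/3 ≈ 63.333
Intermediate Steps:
d = 32/3 (d = 4 - 1/3*(-20) = 4 + 20/3 = 32/3 ≈ 10.667)
U(r, s) = 32/3
74 - U(-3, -2) = 74 - 1*32/3 = 74 - 32/3 = 190/3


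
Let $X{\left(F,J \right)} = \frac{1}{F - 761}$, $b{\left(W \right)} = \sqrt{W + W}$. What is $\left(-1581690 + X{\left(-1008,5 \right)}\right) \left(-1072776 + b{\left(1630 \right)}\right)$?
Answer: $\frac{3001637558450136}{1769} - \frac{5596019222 \sqrt{815}}{1769} \approx 1.6967 \cdot 10^{12}$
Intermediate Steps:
$b{\left(W \right)} = \sqrt{2} \sqrt{W}$ ($b{\left(W \right)} = \sqrt{2 W} = \sqrt{2} \sqrt{W}$)
$X{\left(F,J \right)} = \frac{1}{-761 + F}$
$\left(-1581690 + X{\left(-1008,5 \right)}\right) \left(-1072776 + b{\left(1630 \right)}\right) = \left(-1581690 + \frac{1}{-761 - 1008}\right) \left(-1072776 + \sqrt{2} \sqrt{1630}\right) = \left(-1581690 + \frac{1}{-1769}\right) \left(-1072776 + 2 \sqrt{815}\right) = \left(-1581690 - \frac{1}{1769}\right) \left(-1072776 + 2 \sqrt{815}\right) = - \frac{2798009611 \left(-1072776 + 2 \sqrt{815}\right)}{1769} = \frac{3001637558450136}{1769} - \frac{5596019222 \sqrt{815}}{1769}$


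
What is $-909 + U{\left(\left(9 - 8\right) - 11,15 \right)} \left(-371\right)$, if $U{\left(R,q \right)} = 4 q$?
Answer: $-23169$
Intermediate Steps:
$-909 + U{\left(\left(9 - 8\right) - 11,15 \right)} \left(-371\right) = -909 + 4 \cdot 15 \left(-371\right) = -909 + 60 \left(-371\right) = -909 - 22260 = -23169$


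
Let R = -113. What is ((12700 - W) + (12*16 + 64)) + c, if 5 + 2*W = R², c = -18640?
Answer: -12066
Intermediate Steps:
W = 6382 (W = -5/2 + (½)*(-113)² = -5/2 + (½)*12769 = -5/2 + 12769/2 = 6382)
((12700 - W) + (12*16 + 64)) + c = ((12700 - 1*6382) + (12*16 + 64)) - 18640 = ((12700 - 6382) + (192 + 64)) - 18640 = (6318 + 256) - 18640 = 6574 - 18640 = -12066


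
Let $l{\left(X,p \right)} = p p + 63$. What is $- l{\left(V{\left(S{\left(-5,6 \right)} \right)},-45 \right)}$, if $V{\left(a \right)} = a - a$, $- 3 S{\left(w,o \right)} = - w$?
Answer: $-2088$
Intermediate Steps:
$S{\left(w,o \right)} = \frac{w}{3}$ ($S{\left(w,o \right)} = - \frac{\left(-1\right) w}{3} = \frac{w}{3}$)
$V{\left(a \right)} = 0$
$l{\left(X,p \right)} = 63 + p^{2}$ ($l{\left(X,p \right)} = p^{2} + 63 = 63 + p^{2}$)
$- l{\left(V{\left(S{\left(-5,6 \right)} \right)},-45 \right)} = - (63 + \left(-45\right)^{2}) = - (63 + 2025) = \left(-1\right) 2088 = -2088$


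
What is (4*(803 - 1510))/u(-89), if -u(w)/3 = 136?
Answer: 707/102 ≈ 6.9314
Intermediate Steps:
u(w) = -408 (u(w) = -3*136 = -408)
(4*(803 - 1510))/u(-89) = (4*(803 - 1510))/(-408) = (4*(-707))*(-1/408) = -2828*(-1/408) = 707/102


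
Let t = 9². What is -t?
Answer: -81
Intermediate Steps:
t = 81
-t = -1*81 = -81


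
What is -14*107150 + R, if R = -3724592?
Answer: -5224692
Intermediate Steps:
-14*107150 + R = -14*107150 - 3724592 = -1500100 - 3724592 = -5224692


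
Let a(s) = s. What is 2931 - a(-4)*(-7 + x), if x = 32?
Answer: 3031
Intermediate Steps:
2931 - a(-4)*(-7 + x) = 2931 - (-4)*(-7 + 32) = 2931 - (-4)*25 = 2931 - 1*(-100) = 2931 + 100 = 3031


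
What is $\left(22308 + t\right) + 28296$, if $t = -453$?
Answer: $50151$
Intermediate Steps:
$\left(22308 + t\right) + 28296 = \left(22308 - 453\right) + 28296 = 21855 + 28296 = 50151$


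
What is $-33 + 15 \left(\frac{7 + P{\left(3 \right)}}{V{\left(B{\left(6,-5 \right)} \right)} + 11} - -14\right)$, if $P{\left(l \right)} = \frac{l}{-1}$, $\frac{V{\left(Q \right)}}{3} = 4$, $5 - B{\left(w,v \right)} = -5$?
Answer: $\frac{4131}{23} \approx 179.61$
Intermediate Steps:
$B{\left(w,v \right)} = 10$ ($B{\left(w,v \right)} = 5 - -5 = 5 + 5 = 10$)
$V{\left(Q \right)} = 12$ ($V{\left(Q \right)} = 3 \cdot 4 = 12$)
$P{\left(l \right)} = - l$ ($P{\left(l \right)} = l \left(-1\right) = - l$)
$-33 + 15 \left(\frac{7 + P{\left(3 \right)}}{V{\left(B{\left(6,-5 \right)} \right)} + 11} - -14\right) = -33 + 15 \left(\frac{7 - 3}{12 + 11} - -14\right) = -33 + 15 \left(\frac{7 - 3}{23} + 14\right) = -33 + 15 \left(4 \cdot \frac{1}{23} + 14\right) = -33 + 15 \left(\frac{4}{23} + 14\right) = -33 + 15 \cdot \frac{326}{23} = -33 + \frac{4890}{23} = \frac{4131}{23}$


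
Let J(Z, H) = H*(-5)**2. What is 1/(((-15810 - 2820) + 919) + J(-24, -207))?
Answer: -1/22886 ≈ -4.3695e-5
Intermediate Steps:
J(Z, H) = 25*H (J(Z, H) = H*25 = 25*H)
1/(((-15810 - 2820) + 919) + J(-24, -207)) = 1/(((-15810 - 2820) + 919) + 25*(-207)) = 1/((-18630 + 919) - 5175) = 1/(-17711 - 5175) = 1/(-22886) = -1/22886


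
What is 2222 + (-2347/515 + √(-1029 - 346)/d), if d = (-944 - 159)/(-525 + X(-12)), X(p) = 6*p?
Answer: 1141983/515 + 2985*I*√55/1103 ≈ 2217.4 + 20.07*I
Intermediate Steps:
d = 1103/597 (d = (-944 - 159)/(-525 + 6*(-12)) = -1103/(-525 - 72) = -1103/(-597) = -1103*(-1/597) = 1103/597 ≈ 1.8476)
2222 + (-2347/515 + √(-1029 - 346)/d) = 2222 + (-2347/515 + √(-1029 - 346)/(1103/597)) = 2222 + (-2347*1/515 + √(-1375)*(597/1103)) = 2222 + (-2347/515 + (5*I*√55)*(597/1103)) = 2222 + (-2347/515 + 2985*I*√55/1103) = 1141983/515 + 2985*I*√55/1103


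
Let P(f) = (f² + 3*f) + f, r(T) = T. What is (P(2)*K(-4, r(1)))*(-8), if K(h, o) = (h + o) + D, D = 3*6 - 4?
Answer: -1056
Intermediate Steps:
D = 14 (D = 18 - 4 = 14)
K(h, o) = 14 + h + o (K(h, o) = (h + o) + 14 = 14 + h + o)
P(f) = f² + 4*f
(P(2)*K(-4, r(1)))*(-8) = ((2*(4 + 2))*(14 - 4 + 1))*(-8) = ((2*6)*11)*(-8) = (12*11)*(-8) = 132*(-8) = -1056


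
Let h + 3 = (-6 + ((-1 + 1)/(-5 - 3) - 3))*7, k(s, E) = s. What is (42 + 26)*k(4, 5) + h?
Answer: 206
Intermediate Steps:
h = -66 (h = -3 + (-6 + ((-1 + 1)/(-5 - 3) - 3))*7 = -3 + (-6 + (0/(-8) - 3))*7 = -3 + (-6 + (0*(-⅛) - 3))*7 = -3 + (-6 + (0 - 3))*7 = -3 + (-6 - 3)*7 = -3 - 9*7 = -3 - 63 = -66)
(42 + 26)*k(4, 5) + h = (42 + 26)*4 - 66 = 68*4 - 66 = 272 - 66 = 206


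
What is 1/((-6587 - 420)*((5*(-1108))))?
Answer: 1/38818780 ≈ 2.5761e-8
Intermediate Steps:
1/((-6587 - 420)*((5*(-1108)))) = 1/(-7007*(-5540)) = -1/7007*(-1/5540) = 1/38818780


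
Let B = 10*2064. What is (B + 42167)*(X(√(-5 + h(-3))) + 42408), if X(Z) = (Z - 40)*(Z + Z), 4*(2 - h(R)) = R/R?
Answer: 5326222021/2 - 2512280*I*√13 ≈ 2.6631e+9 - 9.0582e+6*I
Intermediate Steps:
h(R) = 7/4 (h(R) = 2 - R/(4*R) = 2 - ¼*1 = 2 - ¼ = 7/4)
B = 20640
X(Z) = 2*Z*(-40 + Z) (X(Z) = (-40 + Z)*(2*Z) = 2*Z*(-40 + Z))
(B + 42167)*(X(√(-5 + h(-3))) + 42408) = (20640 + 42167)*(2*√(-5 + 7/4)*(-40 + √(-5 + 7/4)) + 42408) = 62807*(2*√(-13/4)*(-40 + √(-13/4)) + 42408) = 62807*(2*(I*√13/2)*(-40 + I*√13/2) + 42408) = 62807*(I*√13*(-40 + I*√13/2) + 42408) = 62807*(42408 + I*√13*(-40 + I*√13/2)) = 2663519256 + 62807*I*√13*(-40 + I*√13/2)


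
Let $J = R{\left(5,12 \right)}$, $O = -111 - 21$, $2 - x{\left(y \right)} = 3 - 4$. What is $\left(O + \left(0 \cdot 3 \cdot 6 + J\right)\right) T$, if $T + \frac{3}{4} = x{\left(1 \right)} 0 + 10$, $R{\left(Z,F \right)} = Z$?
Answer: $- \frac{4699}{4} \approx -1174.8$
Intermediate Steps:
$x{\left(y \right)} = 3$ ($x{\left(y \right)} = 2 - \left(3 - 4\right) = 2 - -1 = 2 + 1 = 3$)
$O = -132$
$J = 5$
$T = \frac{37}{4}$ ($T = - \frac{3}{4} + \left(3 \cdot 0 + 10\right) = - \frac{3}{4} + \left(0 + 10\right) = - \frac{3}{4} + 10 = \frac{37}{4} \approx 9.25$)
$\left(O + \left(0 \cdot 3 \cdot 6 + J\right)\right) T = \left(-132 + \left(0 \cdot 3 \cdot 6 + 5\right)\right) \frac{37}{4} = \left(-132 + \left(0 \cdot 6 + 5\right)\right) \frac{37}{4} = \left(-132 + \left(0 + 5\right)\right) \frac{37}{4} = \left(-132 + 5\right) \frac{37}{4} = \left(-127\right) \frac{37}{4} = - \frac{4699}{4}$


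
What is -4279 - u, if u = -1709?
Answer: -2570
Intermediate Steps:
-4279 - u = -4279 - 1*(-1709) = -4279 + 1709 = -2570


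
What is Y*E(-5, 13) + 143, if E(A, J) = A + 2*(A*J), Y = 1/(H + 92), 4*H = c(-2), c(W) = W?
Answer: 8633/61 ≈ 141.52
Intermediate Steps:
H = -½ (H = (¼)*(-2) = -½ ≈ -0.50000)
Y = 2/183 (Y = 1/(-½ + 92) = 1/(183/2) = 2/183 ≈ 0.010929)
E(A, J) = A + 2*A*J
Y*E(-5, 13) + 143 = 2*(-5*(1 + 2*13))/183 + 143 = 2*(-5*(1 + 26))/183 + 143 = 2*(-5*27)/183 + 143 = (2/183)*(-135) + 143 = -90/61 + 143 = 8633/61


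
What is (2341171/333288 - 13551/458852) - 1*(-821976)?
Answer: 31426437189228245/38232466344 ≈ 8.2198e+5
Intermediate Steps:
(2341171/333288 - 13551/458852) - 1*(-821976) = (2341171*(1/333288) - 13551*1/458852) + 821976 = (2341171/333288 - 13551/458852) + 821976 = 267433652501/38232466344 + 821976 = 31426437189228245/38232466344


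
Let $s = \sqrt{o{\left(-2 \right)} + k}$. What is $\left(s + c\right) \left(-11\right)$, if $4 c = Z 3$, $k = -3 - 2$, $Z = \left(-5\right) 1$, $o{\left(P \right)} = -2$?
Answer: $\frac{165}{4} - 11 i \sqrt{7} \approx 41.25 - 29.103 i$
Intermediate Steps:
$Z = -5$
$k = -5$ ($k = -3 - 2 = -5$)
$c = - \frac{15}{4}$ ($c = \frac{\left(-5\right) 3}{4} = \frac{1}{4} \left(-15\right) = - \frac{15}{4} \approx -3.75$)
$s = i \sqrt{7}$ ($s = \sqrt{-2 - 5} = \sqrt{-7} = i \sqrt{7} \approx 2.6458 i$)
$\left(s + c\right) \left(-11\right) = \left(i \sqrt{7} - \frac{15}{4}\right) \left(-11\right) = \left(- \frac{15}{4} + i \sqrt{7}\right) \left(-11\right) = \frac{165}{4} - 11 i \sqrt{7}$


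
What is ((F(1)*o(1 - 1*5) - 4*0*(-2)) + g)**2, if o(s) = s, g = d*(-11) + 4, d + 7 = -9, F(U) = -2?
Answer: 35344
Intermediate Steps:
d = -16 (d = -7 - 9 = -16)
g = 180 (g = -16*(-11) + 4 = 176 + 4 = 180)
((F(1)*o(1 - 1*5) - 4*0*(-2)) + g)**2 = ((-2*(1 - 1*5) - 4*0*(-2)) + 180)**2 = ((-2*(1 - 5) + 0*(-2)) + 180)**2 = ((-2*(-4) + 0) + 180)**2 = ((8 + 0) + 180)**2 = (8 + 180)**2 = 188**2 = 35344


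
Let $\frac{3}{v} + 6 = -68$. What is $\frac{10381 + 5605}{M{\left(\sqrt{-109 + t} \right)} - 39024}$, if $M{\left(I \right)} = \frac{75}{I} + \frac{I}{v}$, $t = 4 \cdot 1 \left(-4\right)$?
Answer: $- \frac{5614538976}{13706571389} + \frac{18176082 i \sqrt{5}}{13706571389} \approx -0.40962 + 0.0029652 i$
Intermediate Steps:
$t = -16$ ($t = 4 \left(-4\right) = -16$)
$v = - \frac{3}{74}$ ($v = \frac{3}{-6 - 68} = \frac{3}{-74} = 3 \left(- \frac{1}{74}\right) = - \frac{3}{74} \approx -0.040541$)
$M{\left(I \right)} = \frac{75}{I} - \frac{74 I}{3}$ ($M{\left(I \right)} = \frac{75}{I} + \frac{I}{- \frac{3}{74}} = \frac{75}{I} + I \left(- \frac{74}{3}\right) = \frac{75}{I} - \frac{74 I}{3}$)
$\frac{10381 + 5605}{M{\left(\sqrt{-109 + t} \right)} - 39024} = \frac{10381 + 5605}{\left(\frac{75}{\sqrt{-109 - 16}} - \frac{74 \sqrt{-109 - 16}}{3}\right) - 39024} = \frac{15986}{\left(\frac{75}{\sqrt{-125}} - \frac{74 \sqrt{-125}}{3}\right) - 39024} = \frac{15986}{\left(\frac{75}{5 i \sqrt{5}} - \frac{74 \cdot 5 i \sqrt{5}}{3}\right) - 39024} = \frac{15986}{\left(75 \left(- \frac{i \sqrt{5}}{25}\right) - \frac{370 i \sqrt{5}}{3}\right) - 39024} = \frac{15986}{\left(- 3 i \sqrt{5} - \frac{370 i \sqrt{5}}{3}\right) - 39024} = \frac{15986}{- \frac{379 i \sqrt{5}}{3} - 39024} = \frac{15986}{-39024 - \frac{379 i \sqrt{5}}{3}}$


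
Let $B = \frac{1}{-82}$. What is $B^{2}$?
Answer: $\frac{1}{6724} \approx 0.00014872$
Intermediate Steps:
$B = - \frac{1}{82} \approx -0.012195$
$B^{2} = \left(- \frac{1}{82}\right)^{2} = \frac{1}{6724}$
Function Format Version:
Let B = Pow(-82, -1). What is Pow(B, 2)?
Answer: Rational(1, 6724) ≈ 0.00014872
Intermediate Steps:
B = Rational(-1, 82) ≈ -0.012195
Pow(B, 2) = Pow(Rational(-1, 82), 2) = Rational(1, 6724)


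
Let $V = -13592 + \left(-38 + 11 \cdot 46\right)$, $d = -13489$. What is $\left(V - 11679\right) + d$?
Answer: $-38292$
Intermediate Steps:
$V = -13124$ ($V = -13592 + \left(-38 + 506\right) = -13592 + 468 = -13124$)
$\left(V - 11679\right) + d = \left(-13124 - 11679\right) - 13489 = -24803 - 13489 = -38292$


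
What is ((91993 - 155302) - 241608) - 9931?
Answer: -314848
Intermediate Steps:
((91993 - 155302) - 241608) - 9931 = (-63309 - 241608) - 9931 = -304917 - 9931 = -314848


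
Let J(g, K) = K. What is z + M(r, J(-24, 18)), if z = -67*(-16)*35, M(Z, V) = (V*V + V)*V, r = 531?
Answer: 43676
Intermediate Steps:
M(Z, V) = V*(V + V**2) (M(Z, V) = (V**2 + V)*V = (V + V**2)*V = V*(V + V**2))
z = 37520 (z = 1072*35 = 37520)
z + M(r, J(-24, 18)) = 37520 + 18**2*(1 + 18) = 37520 + 324*19 = 37520 + 6156 = 43676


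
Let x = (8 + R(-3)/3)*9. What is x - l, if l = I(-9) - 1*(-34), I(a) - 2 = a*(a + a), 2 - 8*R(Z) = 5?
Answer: -1017/8 ≈ -127.13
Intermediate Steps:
R(Z) = -3/8 (R(Z) = 1/4 - 1/8*5 = 1/4 - 5/8 = -3/8)
I(a) = 2 + 2*a**2 (I(a) = 2 + a*(a + a) = 2 + a*(2*a) = 2 + 2*a**2)
l = 198 (l = (2 + 2*(-9)**2) - 1*(-34) = (2 + 2*81) + 34 = (2 + 162) + 34 = 164 + 34 = 198)
x = 567/8 (x = (8 - 3/8/3)*9 = (8 - 3/8*1/3)*9 = (8 - 1/8)*9 = (63/8)*9 = 567/8 ≈ 70.875)
x - l = 567/8 - 1*198 = 567/8 - 198 = -1017/8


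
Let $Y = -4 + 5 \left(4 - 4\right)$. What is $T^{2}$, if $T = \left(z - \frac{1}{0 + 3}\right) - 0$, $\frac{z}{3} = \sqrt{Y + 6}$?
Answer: $\frac{163}{9} - 2 \sqrt{2} \approx 15.283$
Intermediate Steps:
$Y = -4$ ($Y = -4 + 5 \cdot 0 = -4 + 0 = -4$)
$z = 3 \sqrt{2}$ ($z = 3 \sqrt{-4 + 6} = 3 \sqrt{2} \approx 4.2426$)
$T = - \frac{1}{3} + 3 \sqrt{2}$ ($T = \left(3 \sqrt{2} - \frac{1}{0 + 3}\right) - 0 = \left(3 \sqrt{2} - \frac{1}{3}\right) + 0 = \left(- \frac{1}{3} + 3 \sqrt{2}\right) + 0 = - \frac{1}{3} + 3 \sqrt{2} \approx 3.9093$)
$T^{2} = \left(- \frac{1}{3} + 3 \sqrt{2}\right)^{2}$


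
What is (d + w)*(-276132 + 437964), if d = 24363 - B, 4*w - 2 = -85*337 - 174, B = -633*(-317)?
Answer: -29696536122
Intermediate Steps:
B = 200661
w = -28817/4 (w = ½ + (-85*337 - 174)/4 = ½ + (-28645 - 174)/4 = ½ + (¼)*(-28819) = ½ - 28819/4 = -28817/4 ≈ -7204.3)
d = -176298 (d = 24363 - 1*200661 = 24363 - 200661 = -176298)
(d + w)*(-276132 + 437964) = (-176298 - 28817/4)*(-276132 + 437964) = -734009/4*161832 = -29696536122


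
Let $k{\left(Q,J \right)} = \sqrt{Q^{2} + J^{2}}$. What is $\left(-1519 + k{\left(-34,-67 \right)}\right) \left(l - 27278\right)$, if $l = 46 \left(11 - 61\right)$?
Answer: $44928982 - 29578 \sqrt{5645} \approx 4.2707 \cdot 10^{7}$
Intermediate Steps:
$k{\left(Q,J \right)} = \sqrt{J^{2} + Q^{2}}$
$l = -2300$ ($l = 46 \left(-50\right) = -2300$)
$\left(-1519 + k{\left(-34,-67 \right)}\right) \left(l - 27278\right) = \left(-1519 + \sqrt{\left(-67\right)^{2} + \left(-34\right)^{2}}\right) \left(-2300 - 27278\right) = \left(-1519 + \sqrt{4489 + 1156}\right) \left(-29578\right) = \left(-1519 + \sqrt{5645}\right) \left(-29578\right) = 44928982 - 29578 \sqrt{5645}$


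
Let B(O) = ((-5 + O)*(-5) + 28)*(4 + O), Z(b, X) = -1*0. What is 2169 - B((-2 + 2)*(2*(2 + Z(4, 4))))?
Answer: 1957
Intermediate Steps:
Z(b, X) = 0
B(O) = (4 + O)*(53 - 5*O) (B(O) = ((25 - 5*O) + 28)*(4 + O) = (53 - 5*O)*(4 + O) = (4 + O)*(53 - 5*O))
2169 - B((-2 + 2)*(2*(2 + Z(4, 4)))) = 2169 - (212 - 5*4*(-2 + 2)²*(2 + 0)² + 33*((-2 + 2)*(2*(2 + 0)))) = 2169 - (212 - 5*(0*(2*2))² + 33*(0*(2*2))) = 2169 - (212 - 5*(0*4)² + 33*(0*4)) = 2169 - (212 - 5*0² + 33*0) = 2169 - (212 - 5*0 + 0) = 2169 - (212 + 0 + 0) = 2169 - 1*212 = 2169 - 212 = 1957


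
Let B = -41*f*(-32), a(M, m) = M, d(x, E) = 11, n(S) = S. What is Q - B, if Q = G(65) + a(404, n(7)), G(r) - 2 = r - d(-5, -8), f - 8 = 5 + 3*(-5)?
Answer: 3084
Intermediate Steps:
f = -2 (f = 8 + (5 + 3*(-5)) = 8 + (5 - 15) = 8 - 10 = -2)
G(r) = -9 + r (G(r) = 2 + (r - 1*11) = 2 + (r - 11) = 2 + (-11 + r) = -9 + r)
Q = 460 (Q = (-9 + 65) + 404 = 56 + 404 = 460)
B = -2624 (B = -41*(-2)*(-32) = 82*(-32) = -2624)
Q - B = 460 - 1*(-2624) = 460 + 2624 = 3084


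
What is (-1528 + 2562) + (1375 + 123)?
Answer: 2532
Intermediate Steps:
(-1528 + 2562) + (1375 + 123) = 1034 + 1498 = 2532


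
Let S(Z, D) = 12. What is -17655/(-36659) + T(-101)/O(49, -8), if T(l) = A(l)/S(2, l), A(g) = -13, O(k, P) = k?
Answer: 1414939/3079356 ≈ 0.45949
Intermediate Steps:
T(l) = -13/12
-17655/(-36659) + T(-101)/O(49, -8) = -17655/(-36659) - 13/12/49 = -17655*(-1/36659) - 13/12*1/49 = 17655/36659 - 13/588 = 1414939/3079356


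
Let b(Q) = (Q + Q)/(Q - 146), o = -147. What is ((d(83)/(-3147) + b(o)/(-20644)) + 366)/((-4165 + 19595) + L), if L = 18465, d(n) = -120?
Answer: 1161270076801/107533207845830 ≈ 0.010799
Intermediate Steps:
b(Q) = 2*Q/(-146 + Q) (b(Q) = (2*Q)/(-146 + Q) = 2*Q/(-146 + Q))
((d(83)/(-3147) + b(o)/(-20644)) + 366)/((-4165 + 19595) + L) = ((-120/(-3147) + (2*(-147)/(-146 - 147))/(-20644)) + 366)/((-4165 + 19595) + 18465) = ((-120*(-1/3147) + (2*(-147)/(-293))*(-1/20644)) + 366)/(15430 + 18465) = ((40/1049 + (2*(-147)*(-1/293))*(-1/20644)) + 366)/33895 = ((40/1049 + (294/293)*(-1/20644)) + 366)*(1/33895) = ((40/1049 - 147/3024346) + 366)*(1/33895) = (120819637/3172538954 + 366)*(1/33895) = (1161270076801/3172538954)*(1/33895) = 1161270076801/107533207845830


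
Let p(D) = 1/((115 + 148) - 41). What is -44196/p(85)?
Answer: -9811512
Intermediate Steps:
p(D) = 1/222 (p(D) = 1/(263 - 41) = 1/222)
-44196/p(85) = -44196/1/222 = -44196*222 = -9811512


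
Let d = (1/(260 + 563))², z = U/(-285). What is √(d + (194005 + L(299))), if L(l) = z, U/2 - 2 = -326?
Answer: √1185945942921230/78185 ≈ 440.46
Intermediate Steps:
U = -648 (U = 4 + 2*(-326) = 4 - 652 = -648)
z = 216/95 (z = -648/(-285) = -648*(-1/285) = 216/95 ≈ 2.2737)
L(l) = 216/95
d = 1/677329 (d = (1/823)² = 1/677329 ≈ 1.4764e-6)
√(d + (194005 + L(299))) = √(1/677329 + (194005 + 216/95)) = √(1/677329 + 18430691/95) = √(12483641504434/64346255) = √1185945942921230/78185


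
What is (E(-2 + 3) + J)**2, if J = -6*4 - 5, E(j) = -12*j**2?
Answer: 1681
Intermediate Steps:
J = -29 (J = -24 - 5 = -29)
(E(-2 + 3) + J)**2 = (-12*(-2 + 3)**2 - 29)**2 = (-12*1**2 - 29)**2 = (-12*1 - 29)**2 = (-12 - 29)**2 = (-41)**2 = 1681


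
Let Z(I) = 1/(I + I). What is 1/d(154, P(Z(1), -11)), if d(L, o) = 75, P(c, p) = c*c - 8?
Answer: 1/75 ≈ 0.013333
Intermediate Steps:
Z(I) = 1/(2*I)
P(c, p) = -8 + c² (P(c, p) = c² - 8 = -8 + c²)
1/d(154, P(Z(1), -11)) = 1/75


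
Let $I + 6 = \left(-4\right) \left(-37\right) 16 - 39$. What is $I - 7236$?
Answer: $-4913$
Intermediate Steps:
$I = 2323$ ($I = -6 - \left(39 - \left(-4\right) \left(-37\right) 16\right) = -6 + \left(148 \cdot 16 - 39\right) = -6 + \left(2368 - 39\right) = -6 + 2329 = 2323$)
$I - 7236 = 2323 - 7236 = -4913$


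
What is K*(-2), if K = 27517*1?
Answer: -55034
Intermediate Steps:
K = 27517
K*(-2) = 27517*(-2) = -55034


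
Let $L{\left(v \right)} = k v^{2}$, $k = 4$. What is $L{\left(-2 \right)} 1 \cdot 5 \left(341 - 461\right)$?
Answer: $-9600$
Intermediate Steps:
$L{\left(v \right)} = 4 v^{2}$
$L{\left(-2 \right)} 1 \cdot 5 \left(341 - 461\right) = 4 \left(-2\right)^{2} \cdot 1 \cdot 5 \left(341 - 461\right) = 4 \cdot 4 \cdot 1 \cdot 5 \left(-120\right) = 16 \cdot 1 \cdot 5 \left(-120\right) = 16 \cdot 5 \left(-120\right) = 80 \left(-120\right) = -9600$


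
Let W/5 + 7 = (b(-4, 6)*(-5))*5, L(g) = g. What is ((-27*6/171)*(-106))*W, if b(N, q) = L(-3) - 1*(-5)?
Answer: -28620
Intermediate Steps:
b(N, q) = 2 (b(N, q) = -3 - 1*(-5) = -3 + 5 = 2)
W = -285 (W = -35 + 5*((2*(-5))*5) = -35 + 5*(-10*5) = -35 + 5*(-50) = -35 - 250 = -285)
((-27*6/171)*(-106))*W = ((-27*6/171)*(-106))*(-285) = (-162*1/171*(-106))*(-285) = -18/19*(-106)*(-285) = (1908/19)*(-285) = -28620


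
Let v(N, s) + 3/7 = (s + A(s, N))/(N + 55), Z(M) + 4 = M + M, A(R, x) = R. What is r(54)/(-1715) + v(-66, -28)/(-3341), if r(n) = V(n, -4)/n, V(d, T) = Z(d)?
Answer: -4285837/1701755055 ≈ -0.0025185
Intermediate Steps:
Z(M) = -4 + 2*M (Z(M) = -4 + (M + M) = -4 + 2*M)
V(d, T) = -4 + 2*d
v(N, s) = -3/7 + 2*s/(55 + N) (v(N, s) = -3/7 + (s + s)/(N + 55) = -3/7 + (2*s)/(55 + N) = -3/7 + 2*s/(55 + N))
r(n) = (-4 + 2*n)/n
r(54)/(-1715) + v(-66, -28)/(-3341) = (2 - 4/54)/(-1715) + ((-165 - 3*(-66) + 14*(-28))/(7*(55 - 66)))/(-3341) = (2 - 4*1/54)*(-1/1715) + ((⅐)*(-165 + 198 - 392)/(-11))*(-1/3341) = (2 - 2/27)*(-1/1715) + ((⅐)*(-1/11)*(-359))*(-1/3341) = (52/27)*(-1/1715) + (359/77)*(-1/3341) = -52/46305 - 359/257257 = -4285837/1701755055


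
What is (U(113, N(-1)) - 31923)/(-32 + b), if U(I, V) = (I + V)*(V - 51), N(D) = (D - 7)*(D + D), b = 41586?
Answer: -18219/20777 ≈ -0.87688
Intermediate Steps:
N(D) = 2*D*(-7 + D) (N(D) = (-7 + D)*(2*D) = 2*D*(-7 + D))
U(I, V) = (-51 + V)*(I + V) (U(I, V) = (I + V)*(-51 + V) = (-51 + V)*(I + V))
(U(113, N(-1)) - 31923)/(-32 + b) = (((2*(-1)*(-7 - 1))**2 - 51*113 - 102*(-1)*(-7 - 1) + 113*(2*(-1)*(-7 - 1))) - 31923)/(-32 + 41586) = (((2*(-1)*(-8))**2 - 5763 - 102*(-1)*(-8) + 113*(2*(-1)*(-8))) - 31923)/41554 = ((16**2 - 5763 - 51*16 + 113*16) - 31923)*(1/41554) = ((256 - 5763 - 816 + 1808) - 31923)*(1/41554) = (-4515 - 31923)*(1/41554) = -36438*1/41554 = -18219/20777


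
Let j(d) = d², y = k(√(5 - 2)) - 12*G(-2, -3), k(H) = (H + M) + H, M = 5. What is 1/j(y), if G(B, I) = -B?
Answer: (19 - 2*√3)⁻² ≈ 0.0041431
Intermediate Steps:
k(H) = 5 + 2*H (k(H) = (H + 5) + H = (5 + H) + H = 5 + 2*H)
y = -19 + 2*√3 (y = (5 + 2*√(5 - 2)) - 12*(-1*(-2)) = (5 + 2*√3) - 12*2 = (5 + 2*√3) - 1*24 = (5 + 2*√3) - 24 = -19 + 2*√3 ≈ -15.536)
1/j(y) = 1/((-19 + 2*√3)²) = (-19 + 2*√3)⁻²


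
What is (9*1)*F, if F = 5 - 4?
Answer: 9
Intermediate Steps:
F = 1
(9*1)*F = (9*1)*1 = 9*1 = 9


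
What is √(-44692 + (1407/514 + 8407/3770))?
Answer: I*√10487463761058635/484445 ≈ 211.39*I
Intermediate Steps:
√(-44692 + (1407/514 + 8407/3770)) = √(-44692 + 2406397/484445) = √(-21648409543/484445) = I*√10487463761058635/484445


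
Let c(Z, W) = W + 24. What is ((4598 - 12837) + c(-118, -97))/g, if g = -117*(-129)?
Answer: -8312/15093 ≈ -0.55072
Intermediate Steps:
c(Z, W) = 24 + W
g = 15093
((4598 - 12837) + c(-118, -97))/g = ((4598 - 12837) + (24 - 97))/15093 = (-8239 - 73)*(1/15093) = -8312*1/15093 = -8312/15093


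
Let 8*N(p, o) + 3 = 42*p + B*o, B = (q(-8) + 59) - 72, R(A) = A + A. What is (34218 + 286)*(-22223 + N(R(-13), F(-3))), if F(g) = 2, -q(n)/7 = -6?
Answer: -771254973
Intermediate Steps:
q(n) = 42 (q(n) = -7*(-6) = 42)
R(A) = 2*A
B = 29 (B = (42 + 59) - 72 = 101 - 72 = 29)
N(p, o) = -3/8 + 21*p/4 + 29*o/8 (N(p, o) = -3/8 + (42*p + 29*o)/8 = -3/8 + (29*o + 42*p)/8 = -3/8 + (21*p/4 + 29*o/8) = -3/8 + 21*p/4 + 29*o/8)
(34218 + 286)*(-22223 + N(R(-13), F(-3))) = (34218 + 286)*(-22223 + (-3/8 + 21*(2*(-13))/4 + (29/8)*2)) = 34504*(-22223 + (-3/8 + (21/4)*(-26) + 29/4)) = 34504*(-22223 + (-3/8 - 273/2 + 29/4)) = 34504*(-22223 - 1037/8) = 34504*(-178821/8) = -771254973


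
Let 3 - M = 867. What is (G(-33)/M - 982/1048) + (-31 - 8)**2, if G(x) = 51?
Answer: 57346709/37728 ≈ 1520.0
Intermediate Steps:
M = -864 (M = 3 - 1*867 = 3 - 867 = -864)
(G(-33)/M - 982/1048) + (-31 - 8)**2 = (51/(-864) - 982/1048) + (-31 - 8)**2 = (51*(-1/864) - 982*1/1048) + (-39)**2 = (-17/288 - 491/524) + 1521 = -37579/37728 + 1521 = 57346709/37728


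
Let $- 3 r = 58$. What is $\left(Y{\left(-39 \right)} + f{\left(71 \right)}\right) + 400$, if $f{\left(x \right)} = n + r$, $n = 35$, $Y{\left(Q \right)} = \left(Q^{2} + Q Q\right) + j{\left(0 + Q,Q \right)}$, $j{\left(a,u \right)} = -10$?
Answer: $\frac{10343}{3} \approx 3447.7$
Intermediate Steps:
$r = - \frac{58}{3}$ ($r = \left(- \frac{1}{3}\right) 58 = - \frac{58}{3} \approx -19.333$)
$Y{\left(Q \right)} = -10 + 2 Q^{2}$ ($Y{\left(Q \right)} = \left(Q^{2} + Q Q\right) - 10 = \left(Q^{2} + Q^{2}\right) - 10 = 2 Q^{2} - 10 = -10 + 2 Q^{2}$)
$f{\left(x \right)} = \frac{47}{3}$ ($f{\left(x \right)} = 35 - \frac{58}{3} = \frac{47}{3}$)
$\left(Y{\left(-39 \right)} + f{\left(71 \right)}\right) + 400 = \left(\left(-10 + 2 \left(-39\right)^{2}\right) + \frac{47}{3}\right) + 400 = \left(\left(-10 + 2 \cdot 1521\right) + \frac{47}{3}\right) + 400 = \left(\left(-10 + 3042\right) + \frac{47}{3}\right) + 400 = \left(3032 + \frac{47}{3}\right) + 400 = \frac{9143}{3} + 400 = \frac{10343}{3}$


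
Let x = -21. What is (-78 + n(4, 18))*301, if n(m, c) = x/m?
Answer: -100233/4 ≈ -25058.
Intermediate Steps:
n(m, c) = -21/m
(-78 + n(4, 18))*301 = (-78 - 21/4)*301 = -333/4*301 = -100233/4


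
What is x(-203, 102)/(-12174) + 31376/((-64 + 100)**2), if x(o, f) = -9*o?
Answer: 7908409/328698 ≈ 24.060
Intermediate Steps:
x(-203, 102)/(-12174) + 31376/((-64 + 100)**2) = -9*(-203)/(-12174) + 31376/((-64 + 100)**2) = 1827*(-1/12174) + 31376/(36**2) = -609/4058 + 31376/1296 = -609/4058 + 31376*(1/1296) = -609/4058 + 1961/81 = 7908409/328698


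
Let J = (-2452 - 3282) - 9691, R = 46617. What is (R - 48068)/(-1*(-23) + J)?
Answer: 1451/15402 ≈ 0.094208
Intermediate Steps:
J = -15425 (J = -5734 - 9691 = -15425)
(R - 48068)/(-1*(-23) + J) = (46617 - 48068)/(-1*(-23) - 15425) = -1451/(23 - 15425) = -1451/(-15402) = -1451*(-1/15402) = 1451/15402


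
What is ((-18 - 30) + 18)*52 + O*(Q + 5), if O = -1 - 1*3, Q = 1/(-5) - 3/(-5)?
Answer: -7908/5 ≈ -1581.6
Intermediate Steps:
Q = ⅖ (Q = 1*(-⅕) - 3*(-⅕) = -⅕ + ⅗ = ⅖ ≈ 0.40000)
O = -4 (O = -1 - 3 = -4)
((-18 - 30) + 18)*52 + O*(Q + 5) = ((-18 - 30) + 18)*52 - 4*(⅖ + 5) = (-48 + 18)*52 - 4*27/5 = -30*52 - 108/5 = -1560 - 108/5 = -7908/5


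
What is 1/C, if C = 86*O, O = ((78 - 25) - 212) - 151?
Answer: -1/26660 ≈ -3.7509e-5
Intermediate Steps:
O = -310 (O = (53 - 212) - 151 = -159 - 151 = -310)
C = -26660 (C = 86*(-310) = -26660)
1/C = 1/(-26660) = -1/26660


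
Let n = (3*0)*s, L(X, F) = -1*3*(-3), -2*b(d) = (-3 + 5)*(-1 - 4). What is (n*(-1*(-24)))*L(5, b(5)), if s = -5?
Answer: 0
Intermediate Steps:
b(d) = 5 (b(d) = -(-3 + 5)*(-1 - 4)/2 = -(-5) = -½*(-10) = 5)
L(X, F) = 9 (L(X, F) = -3*(-3) = 9)
n = 0 (n = (3*0)*(-5) = 0*(-5) = 0)
(n*(-1*(-24)))*L(5, b(5)) = (0*(-1*(-24)))*9 = (0*24)*9 = 0*9 = 0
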